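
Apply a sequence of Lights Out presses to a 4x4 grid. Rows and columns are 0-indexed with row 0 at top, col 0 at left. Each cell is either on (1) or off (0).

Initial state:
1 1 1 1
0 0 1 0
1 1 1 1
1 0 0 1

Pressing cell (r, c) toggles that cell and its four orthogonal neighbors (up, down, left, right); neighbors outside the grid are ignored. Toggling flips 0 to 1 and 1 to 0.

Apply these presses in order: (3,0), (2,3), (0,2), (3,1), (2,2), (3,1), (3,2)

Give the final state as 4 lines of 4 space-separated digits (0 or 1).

Answer: 1 0 0 0
0 0 1 1
0 0 0 1
0 0 0 1

Derivation:
After press 1 at (3,0):
1 1 1 1
0 0 1 0
0 1 1 1
0 1 0 1

After press 2 at (2,3):
1 1 1 1
0 0 1 1
0 1 0 0
0 1 0 0

After press 3 at (0,2):
1 0 0 0
0 0 0 1
0 1 0 0
0 1 0 0

After press 4 at (3,1):
1 0 0 0
0 0 0 1
0 0 0 0
1 0 1 0

After press 5 at (2,2):
1 0 0 0
0 0 1 1
0 1 1 1
1 0 0 0

After press 6 at (3,1):
1 0 0 0
0 0 1 1
0 0 1 1
0 1 1 0

After press 7 at (3,2):
1 0 0 0
0 0 1 1
0 0 0 1
0 0 0 1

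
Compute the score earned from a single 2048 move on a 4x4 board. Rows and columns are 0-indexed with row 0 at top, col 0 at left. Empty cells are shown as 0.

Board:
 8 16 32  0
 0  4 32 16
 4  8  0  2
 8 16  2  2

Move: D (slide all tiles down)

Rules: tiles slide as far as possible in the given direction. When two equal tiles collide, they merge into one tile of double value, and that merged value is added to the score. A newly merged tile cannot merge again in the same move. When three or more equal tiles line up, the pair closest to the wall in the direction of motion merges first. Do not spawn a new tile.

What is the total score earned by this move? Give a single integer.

Answer: 68

Derivation:
Slide down:
col 0: [8, 0, 4, 8] -> [0, 8, 4, 8]  score +0 (running 0)
col 1: [16, 4, 8, 16] -> [16, 4, 8, 16]  score +0 (running 0)
col 2: [32, 32, 0, 2] -> [0, 0, 64, 2]  score +64 (running 64)
col 3: [0, 16, 2, 2] -> [0, 0, 16, 4]  score +4 (running 68)
Board after move:
 0 16  0  0
 8  4  0  0
 4  8 64 16
 8 16  2  4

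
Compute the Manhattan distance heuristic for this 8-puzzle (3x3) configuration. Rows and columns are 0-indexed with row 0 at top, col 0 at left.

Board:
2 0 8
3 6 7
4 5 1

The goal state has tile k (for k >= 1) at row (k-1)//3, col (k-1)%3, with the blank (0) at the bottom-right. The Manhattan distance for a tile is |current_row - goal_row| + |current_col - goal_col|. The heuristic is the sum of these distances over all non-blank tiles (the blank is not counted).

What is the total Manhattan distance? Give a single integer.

Answer: 17

Derivation:
Tile 2: (0,0)->(0,1) = 1
Tile 8: (0,2)->(2,1) = 3
Tile 3: (1,0)->(0,2) = 3
Tile 6: (1,1)->(1,2) = 1
Tile 7: (1,2)->(2,0) = 3
Tile 4: (2,0)->(1,0) = 1
Tile 5: (2,1)->(1,1) = 1
Tile 1: (2,2)->(0,0) = 4
Sum: 1 + 3 + 3 + 1 + 3 + 1 + 1 + 4 = 17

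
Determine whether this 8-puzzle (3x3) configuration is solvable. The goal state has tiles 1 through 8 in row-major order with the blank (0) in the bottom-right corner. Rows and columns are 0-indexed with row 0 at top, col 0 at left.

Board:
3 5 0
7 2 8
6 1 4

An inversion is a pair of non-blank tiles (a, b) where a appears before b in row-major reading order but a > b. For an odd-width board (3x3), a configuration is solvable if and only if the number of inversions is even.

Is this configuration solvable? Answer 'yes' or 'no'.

Answer: no

Derivation:
Inversions (pairs i<j in row-major order where tile[i] > tile[j] > 0): 15
15 is odd, so the puzzle is not solvable.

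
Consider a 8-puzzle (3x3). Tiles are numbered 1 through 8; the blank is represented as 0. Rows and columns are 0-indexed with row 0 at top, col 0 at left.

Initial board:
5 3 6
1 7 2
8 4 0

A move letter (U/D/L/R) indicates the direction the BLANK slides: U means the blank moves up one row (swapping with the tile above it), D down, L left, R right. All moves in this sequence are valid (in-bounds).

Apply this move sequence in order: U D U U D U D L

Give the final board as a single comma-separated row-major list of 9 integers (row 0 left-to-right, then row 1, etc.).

After move 1 (U):
5 3 6
1 7 0
8 4 2

After move 2 (D):
5 3 6
1 7 2
8 4 0

After move 3 (U):
5 3 6
1 7 0
8 4 2

After move 4 (U):
5 3 0
1 7 6
8 4 2

After move 5 (D):
5 3 6
1 7 0
8 4 2

After move 6 (U):
5 3 0
1 7 6
8 4 2

After move 7 (D):
5 3 6
1 7 0
8 4 2

After move 8 (L):
5 3 6
1 0 7
8 4 2

Answer: 5, 3, 6, 1, 0, 7, 8, 4, 2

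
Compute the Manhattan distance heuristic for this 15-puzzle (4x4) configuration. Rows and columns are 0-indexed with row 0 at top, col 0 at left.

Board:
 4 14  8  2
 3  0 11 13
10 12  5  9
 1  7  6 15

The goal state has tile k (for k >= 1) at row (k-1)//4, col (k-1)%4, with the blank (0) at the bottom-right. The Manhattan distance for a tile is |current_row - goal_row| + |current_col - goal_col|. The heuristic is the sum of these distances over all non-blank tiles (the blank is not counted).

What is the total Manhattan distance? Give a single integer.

Answer: 38

Derivation:
Tile 4: at (0,0), goal (0,3), distance |0-0|+|0-3| = 3
Tile 14: at (0,1), goal (3,1), distance |0-3|+|1-1| = 3
Tile 8: at (0,2), goal (1,3), distance |0-1|+|2-3| = 2
Tile 2: at (0,3), goal (0,1), distance |0-0|+|3-1| = 2
Tile 3: at (1,0), goal (0,2), distance |1-0|+|0-2| = 3
Tile 11: at (1,2), goal (2,2), distance |1-2|+|2-2| = 1
Tile 13: at (1,3), goal (3,0), distance |1-3|+|3-0| = 5
Tile 10: at (2,0), goal (2,1), distance |2-2|+|0-1| = 1
Tile 12: at (2,1), goal (2,3), distance |2-2|+|1-3| = 2
Tile 5: at (2,2), goal (1,0), distance |2-1|+|2-0| = 3
Tile 9: at (2,3), goal (2,0), distance |2-2|+|3-0| = 3
Tile 1: at (3,0), goal (0,0), distance |3-0|+|0-0| = 3
Tile 7: at (3,1), goal (1,2), distance |3-1|+|1-2| = 3
Tile 6: at (3,2), goal (1,1), distance |3-1|+|2-1| = 3
Tile 15: at (3,3), goal (3,2), distance |3-3|+|3-2| = 1
Sum: 3 + 3 + 2 + 2 + 3 + 1 + 5 + 1 + 2 + 3 + 3 + 3 + 3 + 3 + 1 = 38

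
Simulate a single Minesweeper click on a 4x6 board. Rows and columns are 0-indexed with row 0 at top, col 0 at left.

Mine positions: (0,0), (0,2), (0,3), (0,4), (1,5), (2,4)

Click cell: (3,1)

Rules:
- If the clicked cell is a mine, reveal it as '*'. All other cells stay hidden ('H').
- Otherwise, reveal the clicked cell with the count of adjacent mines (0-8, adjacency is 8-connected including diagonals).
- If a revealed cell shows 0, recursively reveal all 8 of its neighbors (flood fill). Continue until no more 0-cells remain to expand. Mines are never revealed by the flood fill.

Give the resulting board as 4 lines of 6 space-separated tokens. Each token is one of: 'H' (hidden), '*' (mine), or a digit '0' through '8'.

H H H H H H
1 2 2 4 H H
0 0 0 1 H H
0 0 0 1 H H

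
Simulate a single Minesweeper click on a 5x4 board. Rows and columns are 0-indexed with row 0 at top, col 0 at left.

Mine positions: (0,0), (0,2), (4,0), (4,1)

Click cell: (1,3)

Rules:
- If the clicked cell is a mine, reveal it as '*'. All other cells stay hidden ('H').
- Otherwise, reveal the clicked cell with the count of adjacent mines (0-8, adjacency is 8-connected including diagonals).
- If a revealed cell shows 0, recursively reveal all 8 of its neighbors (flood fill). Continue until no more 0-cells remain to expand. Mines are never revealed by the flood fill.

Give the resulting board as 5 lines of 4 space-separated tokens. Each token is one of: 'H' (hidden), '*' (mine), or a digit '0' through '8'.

H H H H
H H H 1
H H H H
H H H H
H H H H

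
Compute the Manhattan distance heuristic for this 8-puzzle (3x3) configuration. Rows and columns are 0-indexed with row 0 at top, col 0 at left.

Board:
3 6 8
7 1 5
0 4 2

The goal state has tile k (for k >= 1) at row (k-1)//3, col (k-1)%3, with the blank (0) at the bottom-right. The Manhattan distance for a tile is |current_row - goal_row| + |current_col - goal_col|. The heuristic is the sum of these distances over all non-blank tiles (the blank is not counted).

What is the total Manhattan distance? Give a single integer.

Tile 3: (0,0)->(0,2) = 2
Tile 6: (0,1)->(1,2) = 2
Tile 8: (0,2)->(2,1) = 3
Tile 7: (1,0)->(2,0) = 1
Tile 1: (1,1)->(0,0) = 2
Tile 5: (1,2)->(1,1) = 1
Tile 4: (2,1)->(1,0) = 2
Tile 2: (2,2)->(0,1) = 3
Sum: 2 + 2 + 3 + 1 + 2 + 1 + 2 + 3 = 16

Answer: 16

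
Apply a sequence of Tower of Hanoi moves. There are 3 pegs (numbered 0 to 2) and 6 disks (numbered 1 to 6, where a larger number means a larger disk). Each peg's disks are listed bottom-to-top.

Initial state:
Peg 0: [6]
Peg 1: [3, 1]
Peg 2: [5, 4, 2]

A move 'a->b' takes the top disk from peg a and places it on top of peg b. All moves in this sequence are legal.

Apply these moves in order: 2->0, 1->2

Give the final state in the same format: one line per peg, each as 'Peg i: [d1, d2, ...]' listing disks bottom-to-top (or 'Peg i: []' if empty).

After move 1 (2->0):
Peg 0: [6, 2]
Peg 1: [3, 1]
Peg 2: [5, 4]

After move 2 (1->2):
Peg 0: [6, 2]
Peg 1: [3]
Peg 2: [5, 4, 1]

Answer: Peg 0: [6, 2]
Peg 1: [3]
Peg 2: [5, 4, 1]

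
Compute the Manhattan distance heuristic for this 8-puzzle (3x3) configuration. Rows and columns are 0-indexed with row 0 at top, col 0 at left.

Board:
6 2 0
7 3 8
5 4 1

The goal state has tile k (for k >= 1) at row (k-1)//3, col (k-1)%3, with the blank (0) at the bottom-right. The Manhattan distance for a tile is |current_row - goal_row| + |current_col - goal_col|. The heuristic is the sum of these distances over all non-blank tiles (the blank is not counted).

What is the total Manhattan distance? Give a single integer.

Answer: 16

Derivation:
Tile 6: at (0,0), goal (1,2), distance |0-1|+|0-2| = 3
Tile 2: at (0,1), goal (0,1), distance |0-0|+|1-1| = 0
Tile 7: at (1,0), goal (2,0), distance |1-2|+|0-0| = 1
Tile 3: at (1,1), goal (0,2), distance |1-0|+|1-2| = 2
Tile 8: at (1,2), goal (2,1), distance |1-2|+|2-1| = 2
Tile 5: at (2,0), goal (1,1), distance |2-1|+|0-1| = 2
Tile 4: at (2,1), goal (1,0), distance |2-1|+|1-0| = 2
Tile 1: at (2,2), goal (0,0), distance |2-0|+|2-0| = 4
Sum: 3 + 0 + 1 + 2 + 2 + 2 + 2 + 4 = 16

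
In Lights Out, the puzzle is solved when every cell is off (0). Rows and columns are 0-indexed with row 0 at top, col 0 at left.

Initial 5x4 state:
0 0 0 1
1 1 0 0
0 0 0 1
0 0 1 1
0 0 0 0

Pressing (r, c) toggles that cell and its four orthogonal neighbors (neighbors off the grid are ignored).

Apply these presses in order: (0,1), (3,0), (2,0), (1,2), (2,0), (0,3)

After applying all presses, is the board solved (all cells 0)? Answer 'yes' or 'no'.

After press 1 at (0,1):
1 1 1 1
1 0 0 0
0 0 0 1
0 0 1 1
0 0 0 0

After press 2 at (3,0):
1 1 1 1
1 0 0 0
1 0 0 1
1 1 1 1
1 0 0 0

After press 3 at (2,0):
1 1 1 1
0 0 0 0
0 1 0 1
0 1 1 1
1 0 0 0

After press 4 at (1,2):
1 1 0 1
0 1 1 1
0 1 1 1
0 1 1 1
1 0 0 0

After press 5 at (2,0):
1 1 0 1
1 1 1 1
1 0 1 1
1 1 1 1
1 0 0 0

After press 6 at (0,3):
1 1 1 0
1 1 1 0
1 0 1 1
1 1 1 1
1 0 0 0

Lights still on: 14

Answer: no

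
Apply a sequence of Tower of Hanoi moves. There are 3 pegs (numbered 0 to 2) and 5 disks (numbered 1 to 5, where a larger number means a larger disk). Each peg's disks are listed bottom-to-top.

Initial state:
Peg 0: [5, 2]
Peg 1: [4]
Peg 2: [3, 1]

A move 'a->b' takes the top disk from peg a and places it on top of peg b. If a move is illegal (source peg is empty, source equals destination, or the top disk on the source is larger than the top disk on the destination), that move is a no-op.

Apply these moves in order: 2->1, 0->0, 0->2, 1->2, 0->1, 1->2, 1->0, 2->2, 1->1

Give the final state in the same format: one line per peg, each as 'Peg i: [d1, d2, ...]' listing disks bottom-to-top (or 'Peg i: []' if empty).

Answer: Peg 0: [5, 4]
Peg 1: []
Peg 2: [3, 2, 1]

Derivation:
After move 1 (2->1):
Peg 0: [5, 2]
Peg 1: [4, 1]
Peg 2: [3]

After move 2 (0->0):
Peg 0: [5, 2]
Peg 1: [4, 1]
Peg 2: [3]

After move 3 (0->2):
Peg 0: [5]
Peg 1: [4, 1]
Peg 2: [3, 2]

After move 4 (1->2):
Peg 0: [5]
Peg 1: [4]
Peg 2: [3, 2, 1]

After move 5 (0->1):
Peg 0: [5]
Peg 1: [4]
Peg 2: [3, 2, 1]

After move 6 (1->2):
Peg 0: [5]
Peg 1: [4]
Peg 2: [3, 2, 1]

After move 7 (1->0):
Peg 0: [5, 4]
Peg 1: []
Peg 2: [3, 2, 1]

After move 8 (2->2):
Peg 0: [5, 4]
Peg 1: []
Peg 2: [3, 2, 1]

After move 9 (1->1):
Peg 0: [5, 4]
Peg 1: []
Peg 2: [3, 2, 1]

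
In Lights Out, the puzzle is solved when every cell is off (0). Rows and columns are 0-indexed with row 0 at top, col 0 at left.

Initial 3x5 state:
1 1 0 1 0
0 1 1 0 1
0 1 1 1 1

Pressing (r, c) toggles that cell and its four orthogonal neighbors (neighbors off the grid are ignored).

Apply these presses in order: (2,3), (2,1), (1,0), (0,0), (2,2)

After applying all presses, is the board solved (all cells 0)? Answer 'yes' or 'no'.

After press 1 at (2,3):
1 1 0 1 0
0 1 1 1 1
0 1 0 0 0

After press 2 at (2,1):
1 1 0 1 0
0 0 1 1 1
1 0 1 0 0

After press 3 at (1,0):
0 1 0 1 0
1 1 1 1 1
0 0 1 0 0

After press 4 at (0,0):
1 0 0 1 0
0 1 1 1 1
0 0 1 0 0

After press 5 at (2,2):
1 0 0 1 0
0 1 0 1 1
0 1 0 1 0

Lights still on: 7

Answer: no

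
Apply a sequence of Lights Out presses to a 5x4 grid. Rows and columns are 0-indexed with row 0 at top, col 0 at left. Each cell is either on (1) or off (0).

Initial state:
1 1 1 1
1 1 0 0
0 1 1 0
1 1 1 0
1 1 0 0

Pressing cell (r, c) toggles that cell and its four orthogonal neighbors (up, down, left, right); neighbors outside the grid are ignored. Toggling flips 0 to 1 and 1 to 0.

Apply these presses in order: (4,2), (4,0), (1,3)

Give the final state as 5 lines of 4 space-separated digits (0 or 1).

After press 1 at (4,2):
1 1 1 1
1 1 0 0
0 1 1 0
1 1 0 0
1 0 1 1

After press 2 at (4,0):
1 1 1 1
1 1 0 0
0 1 1 0
0 1 0 0
0 1 1 1

After press 3 at (1,3):
1 1 1 0
1 1 1 1
0 1 1 1
0 1 0 0
0 1 1 1

Answer: 1 1 1 0
1 1 1 1
0 1 1 1
0 1 0 0
0 1 1 1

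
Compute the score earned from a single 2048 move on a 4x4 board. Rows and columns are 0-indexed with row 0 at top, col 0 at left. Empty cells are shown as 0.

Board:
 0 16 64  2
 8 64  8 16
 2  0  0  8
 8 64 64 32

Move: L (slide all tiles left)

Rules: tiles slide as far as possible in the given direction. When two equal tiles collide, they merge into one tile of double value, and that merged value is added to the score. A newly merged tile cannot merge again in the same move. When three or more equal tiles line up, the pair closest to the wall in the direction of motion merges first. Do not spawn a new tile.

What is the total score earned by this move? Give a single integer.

Answer: 128

Derivation:
Slide left:
row 0: [0, 16, 64, 2] -> [16, 64, 2, 0]  score +0 (running 0)
row 1: [8, 64, 8, 16] -> [8, 64, 8, 16]  score +0 (running 0)
row 2: [2, 0, 0, 8] -> [2, 8, 0, 0]  score +0 (running 0)
row 3: [8, 64, 64, 32] -> [8, 128, 32, 0]  score +128 (running 128)
Board after move:
 16  64   2   0
  8  64   8  16
  2   8   0   0
  8 128  32   0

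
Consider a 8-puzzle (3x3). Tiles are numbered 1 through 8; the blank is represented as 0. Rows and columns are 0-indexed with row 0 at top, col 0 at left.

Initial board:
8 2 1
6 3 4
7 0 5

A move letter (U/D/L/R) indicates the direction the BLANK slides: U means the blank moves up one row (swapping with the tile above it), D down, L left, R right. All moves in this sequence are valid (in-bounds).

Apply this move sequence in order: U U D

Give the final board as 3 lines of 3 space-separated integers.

Answer: 8 2 1
6 0 4
7 3 5

Derivation:
After move 1 (U):
8 2 1
6 0 4
7 3 5

After move 2 (U):
8 0 1
6 2 4
7 3 5

After move 3 (D):
8 2 1
6 0 4
7 3 5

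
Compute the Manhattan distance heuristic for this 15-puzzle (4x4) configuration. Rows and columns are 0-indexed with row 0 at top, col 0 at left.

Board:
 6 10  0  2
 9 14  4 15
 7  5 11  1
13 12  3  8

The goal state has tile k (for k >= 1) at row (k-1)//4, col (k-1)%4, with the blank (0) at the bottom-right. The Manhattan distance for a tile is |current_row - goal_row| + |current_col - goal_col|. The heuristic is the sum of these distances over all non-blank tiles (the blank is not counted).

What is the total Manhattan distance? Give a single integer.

Answer: 32

Derivation:
Tile 6: at (0,0), goal (1,1), distance |0-1|+|0-1| = 2
Tile 10: at (0,1), goal (2,1), distance |0-2|+|1-1| = 2
Tile 2: at (0,3), goal (0,1), distance |0-0|+|3-1| = 2
Tile 9: at (1,0), goal (2,0), distance |1-2|+|0-0| = 1
Tile 14: at (1,1), goal (3,1), distance |1-3|+|1-1| = 2
Tile 4: at (1,2), goal (0,3), distance |1-0|+|2-3| = 2
Tile 15: at (1,3), goal (3,2), distance |1-3|+|3-2| = 3
Tile 7: at (2,0), goal (1,2), distance |2-1|+|0-2| = 3
Tile 5: at (2,1), goal (1,0), distance |2-1|+|1-0| = 2
Tile 11: at (2,2), goal (2,2), distance |2-2|+|2-2| = 0
Tile 1: at (2,3), goal (0,0), distance |2-0|+|3-0| = 5
Tile 13: at (3,0), goal (3,0), distance |3-3|+|0-0| = 0
Tile 12: at (3,1), goal (2,3), distance |3-2|+|1-3| = 3
Tile 3: at (3,2), goal (0,2), distance |3-0|+|2-2| = 3
Tile 8: at (3,3), goal (1,3), distance |3-1|+|3-3| = 2
Sum: 2 + 2 + 2 + 1 + 2 + 2 + 3 + 3 + 2 + 0 + 5 + 0 + 3 + 3 + 2 = 32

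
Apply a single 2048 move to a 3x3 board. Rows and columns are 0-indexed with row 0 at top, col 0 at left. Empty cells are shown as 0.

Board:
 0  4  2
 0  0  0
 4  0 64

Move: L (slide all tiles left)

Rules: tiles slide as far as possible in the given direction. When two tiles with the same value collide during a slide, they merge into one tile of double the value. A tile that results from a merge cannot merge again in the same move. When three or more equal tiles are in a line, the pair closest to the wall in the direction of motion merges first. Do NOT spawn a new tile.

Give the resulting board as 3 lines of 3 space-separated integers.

Answer:  4  2  0
 0  0  0
 4 64  0

Derivation:
Slide left:
row 0: [0, 4, 2] -> [4, 2, 0]
row 1: [0, 0, 0] -> [0, 0, 0]
row 2: [4, 0, 64] -> [4, 64, 0]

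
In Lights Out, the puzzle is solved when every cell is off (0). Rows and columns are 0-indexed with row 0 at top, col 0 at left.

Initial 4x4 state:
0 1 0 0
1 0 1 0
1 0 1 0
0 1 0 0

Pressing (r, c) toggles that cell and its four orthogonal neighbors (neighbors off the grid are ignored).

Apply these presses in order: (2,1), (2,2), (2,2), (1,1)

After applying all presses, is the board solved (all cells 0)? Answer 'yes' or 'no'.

After press 1 at (2,1):
0 1 0 0
1 1 1 0
0 1 0 0
0 0 0 0

After press 2 at (2,2):
0 1 0 0
1 1 0 0
0 0 1 1
0 0 1 0

After press 3 at (2,2):
0 1 0 0
1 1 1 0
0 1 0 0
0 0 0 0

After press 4 at (1,1):
0 0 0 0
0 0 0 0
0 0 0 0
0 0 0 0

Lights still on: 0

Answer: yes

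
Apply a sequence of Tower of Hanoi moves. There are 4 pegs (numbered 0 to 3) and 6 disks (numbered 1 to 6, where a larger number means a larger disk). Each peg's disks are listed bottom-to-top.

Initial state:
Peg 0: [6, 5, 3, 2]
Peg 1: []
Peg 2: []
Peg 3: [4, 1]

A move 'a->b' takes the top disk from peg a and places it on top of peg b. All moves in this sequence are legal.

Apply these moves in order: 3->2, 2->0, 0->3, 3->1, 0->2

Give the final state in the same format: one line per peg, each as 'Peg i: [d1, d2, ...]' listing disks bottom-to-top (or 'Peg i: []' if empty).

After move 1 (3->2):
Peg 0: [6, 5, 3, 2]
Peg 1: []
Peg 2: [1]
Peg 3: [4]

After move 2 (2->0):
Peg 0: [6, 5, 3, 2, 1]
Peg 1: []
Peg 2: []
Peg 3: [4]

After move 3 (0->3):
Peg 0: [6, 5, 3, 2]
Peg 1: []
Peg 2: []
Peg 3: [4, 1]

After move 4 (3->1):
Peg 0: [6, 5, 3, 2]
Peg 1: [1]
Peg 2: []
Peg 3: [4]

After move 5 (0->2):
Peg 0: [6, 5, 3]
Peg 1: [1]
Peg 2: [2]
Peg 3: [4]

Answer: Peg 0: [6, 5, 3]
Peg 1: [1]
Peg 2: [2]
Peg 3: [4]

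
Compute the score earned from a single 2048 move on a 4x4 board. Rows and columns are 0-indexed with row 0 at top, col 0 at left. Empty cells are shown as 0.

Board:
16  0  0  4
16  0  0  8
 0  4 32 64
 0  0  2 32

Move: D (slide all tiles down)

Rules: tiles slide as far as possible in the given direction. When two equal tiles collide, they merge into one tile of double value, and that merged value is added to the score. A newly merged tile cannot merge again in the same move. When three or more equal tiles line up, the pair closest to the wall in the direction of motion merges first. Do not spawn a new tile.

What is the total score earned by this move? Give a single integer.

Answer: 32

Derivation:
Slide down:
col 0: [16, 16, 0, 0] -> [0, 0, 0, 32]  score +32 (running 32)
col 1: [0, 0, 4, 0] -> [0, 0, 0, 4]  score +0 (running 32)
col 2: [0, 0, 32, 2] -> [0, 0, 32, 2]  score +0 (running 32)
col 3: [4, 8, 64, 32] -> [4, 8, 64, 32]  score +0 (running 32)
Board after move:
 0  0  0  4
 0  0  0  8
 0  0 32 64
32  4  2 32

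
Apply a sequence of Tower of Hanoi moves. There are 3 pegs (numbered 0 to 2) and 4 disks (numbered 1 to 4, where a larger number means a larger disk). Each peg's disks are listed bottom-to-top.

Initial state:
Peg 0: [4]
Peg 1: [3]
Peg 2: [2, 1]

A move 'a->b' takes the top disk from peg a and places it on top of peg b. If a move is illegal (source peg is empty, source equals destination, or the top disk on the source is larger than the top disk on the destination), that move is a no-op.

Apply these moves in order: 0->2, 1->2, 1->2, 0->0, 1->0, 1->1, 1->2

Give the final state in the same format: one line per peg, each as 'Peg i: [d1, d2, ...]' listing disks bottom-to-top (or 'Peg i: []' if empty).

After move 1 (0->2):
Peg 0: [4]
Peg 1: [3]
Peg 2: [2, 1]

After move 2 (1->2):
Peg 0: [4]
Peg 1: [3]
Peg 2: [2, 1]

After move 3 (1->2):
Peg 0: [4]
Peg 1: [3]
Peg 2: [2, 1]

After move 4 (0->0):
Peg 0: [4]
Peg 1: [3]
Peg 2: [2, 1]

After move 5 (1->0):
Peg 0: [4, 3]
Peg 1: []
Peg 2: [2, 1]

After move 6 (1->1):
Peg 0: [4, 3]
Peg 1: []
Peg 2: [2, 1]

After move 7 (1->2):
Peg 0: [4, 3]
Peg 1: []
Peg 2: [2, 1]

Answer: Peg 0: [4, 3]
Peg 1: []
Peg 2: [2, 1]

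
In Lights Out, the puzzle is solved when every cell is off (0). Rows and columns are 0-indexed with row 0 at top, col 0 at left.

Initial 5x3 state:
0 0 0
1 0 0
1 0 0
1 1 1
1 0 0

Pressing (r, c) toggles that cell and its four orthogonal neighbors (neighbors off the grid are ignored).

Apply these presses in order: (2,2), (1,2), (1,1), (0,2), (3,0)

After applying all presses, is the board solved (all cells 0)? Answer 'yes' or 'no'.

After press 1 at (2,2):
0 0 0
1 0 1
1 1 1
1 1 0
1 0 0

After press 2 at (1,2):
0 0 1
1 1 0
1 1 0
1 1 0
1 0 0

After press 3 at (1,1):
0 1 1
0 0 1
1 0 0
1 1 0
1 0 0

After press 4 at (0,2):
0 0 0
0 0 0
1 0 0
1 1 0
1 0 0

After press 5 at (3,0):
0 0 0
0 0 0
0 0 0
0 0 0
0 0 0

Lights still on: 0

Answer: yes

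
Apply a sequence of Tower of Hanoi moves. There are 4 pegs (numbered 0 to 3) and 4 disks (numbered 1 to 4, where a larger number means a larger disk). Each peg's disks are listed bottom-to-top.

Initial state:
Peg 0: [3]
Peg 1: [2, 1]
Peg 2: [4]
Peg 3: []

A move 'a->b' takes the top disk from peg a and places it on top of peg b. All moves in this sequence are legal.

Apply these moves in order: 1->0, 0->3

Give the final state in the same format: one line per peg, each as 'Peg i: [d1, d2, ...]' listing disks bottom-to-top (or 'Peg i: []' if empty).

Answer: Peg 0: [3]
Peg 1: [2]
Peg 2: [4]
Peg 3: [1]

Derivation:
After move 1 (1->0):
Peg 0: [3, 1]
Peg 1: [2]
Peg 2: [4]
Peg 3: []

After move 2 (0->3):
Peg 0: [3]
Peg 1: [2]
Peg 2: [4]
Peg 3: [1]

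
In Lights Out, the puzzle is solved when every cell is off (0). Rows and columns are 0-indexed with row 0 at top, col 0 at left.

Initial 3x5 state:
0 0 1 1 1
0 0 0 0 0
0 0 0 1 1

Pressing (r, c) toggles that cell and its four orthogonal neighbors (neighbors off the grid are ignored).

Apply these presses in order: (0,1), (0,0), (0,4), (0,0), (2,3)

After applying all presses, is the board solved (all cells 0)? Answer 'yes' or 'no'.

After press 1 at (0,1):
1 1 0 1 1
0 1 0 0 0
0 0 0 1 1

After press 2 at (0,0):
0 0 0 1 1
1 1 0 0 0
0 0 0 1 1

After press 3 at (0,4):
0 0 0 0 0
1 1 0 0 1
0 0 0 1 1

After press 4 at (0,0):
1 1 0 0 0
0 1 0 0 1
0 0 0 1 1

After press 5 at (2,3):
1 1 0 0 0
0 1 0 1 1
0 0 1 0 0

Lights still on: 6

Answer: no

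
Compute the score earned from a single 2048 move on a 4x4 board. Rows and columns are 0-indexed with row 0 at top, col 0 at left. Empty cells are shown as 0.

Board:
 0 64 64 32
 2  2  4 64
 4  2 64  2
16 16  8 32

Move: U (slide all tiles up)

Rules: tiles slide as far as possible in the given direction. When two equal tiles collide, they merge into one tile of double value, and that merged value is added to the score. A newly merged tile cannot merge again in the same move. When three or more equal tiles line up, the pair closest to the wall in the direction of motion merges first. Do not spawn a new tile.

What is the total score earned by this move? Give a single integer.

Answer: 4

Derivation:
Slide up:
col 0: [0, 2, 4, 16] -> [2, 4, 16, 0]  score +0 (running 0)
col 1: [64, 2, 2, 16] -> [64, 4, 16, 0]  score +4 (running 4)
col 2: [64, 4, 64, 8] -> [64, 4, 64, 8]  score +0 (running 4)
col 3: [32, 64, 2, 32] -> [32, 64, 2, 32]  score +0 (running 4)
Board after move:
 2 64 64 32
 4  4  4 64
16 16 64  2
 0  0  8 32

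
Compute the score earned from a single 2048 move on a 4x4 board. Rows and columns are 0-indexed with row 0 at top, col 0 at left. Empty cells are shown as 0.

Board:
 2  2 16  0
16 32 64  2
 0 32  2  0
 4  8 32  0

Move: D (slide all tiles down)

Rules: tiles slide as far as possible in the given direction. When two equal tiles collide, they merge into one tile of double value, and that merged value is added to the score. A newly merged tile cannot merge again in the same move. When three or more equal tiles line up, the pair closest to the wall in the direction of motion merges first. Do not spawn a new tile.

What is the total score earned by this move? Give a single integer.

Answer: 64

Derivation:
Slide down:
col 0: [2, 16, 0, 4] -> [0, 2, 16, 4]  score +0 (running 0)
col 1: [2, 32, 32, 8] -> [0, 2, 64, 8]  score +64 (running 64)
col 2: [16, 64, 2, 32] -> [16, 64, 2, 32]  score +0 (running 64)
col 3: [0, 2, 0, 0] -> [0, 0, 0, 2]  score +0 (running 64)
Board after move:
 0  0 16  0
 2  2 64  0
16 64  2  0
 4  8 32  2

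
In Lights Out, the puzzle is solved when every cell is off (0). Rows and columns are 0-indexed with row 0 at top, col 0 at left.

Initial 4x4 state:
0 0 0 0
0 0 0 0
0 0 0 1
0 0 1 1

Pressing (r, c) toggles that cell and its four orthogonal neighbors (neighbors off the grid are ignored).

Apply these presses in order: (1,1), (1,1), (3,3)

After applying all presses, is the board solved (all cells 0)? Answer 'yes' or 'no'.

After press 1 at (1,1):
0 1 0 0
1 1 1 0
0 1 0 1
0 0 1 1

After press 2 at (1,1):
0 0 0 0
0 0 0 0
0 0 0 1
0 0 1 1

After press 3 at (3,3):
0 0 0 0
0 0 0 0
0 0 0 0
0 0 0 0

Lights still on: 0

Answer: yes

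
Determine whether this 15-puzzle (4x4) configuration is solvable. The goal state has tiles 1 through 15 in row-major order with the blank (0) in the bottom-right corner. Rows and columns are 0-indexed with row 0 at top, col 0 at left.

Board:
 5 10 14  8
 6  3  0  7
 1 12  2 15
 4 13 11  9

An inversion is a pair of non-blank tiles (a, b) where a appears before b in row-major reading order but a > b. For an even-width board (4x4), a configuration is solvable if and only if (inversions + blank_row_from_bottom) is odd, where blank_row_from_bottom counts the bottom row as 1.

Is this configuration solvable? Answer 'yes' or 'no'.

Inversions: 49
Blank is in row 1 (0-indexed from top), which is row 3 counting from the bottom (bottom = 1).
49 + 3 = 52, which is even, so the puzzle is not solvable.

Answer: no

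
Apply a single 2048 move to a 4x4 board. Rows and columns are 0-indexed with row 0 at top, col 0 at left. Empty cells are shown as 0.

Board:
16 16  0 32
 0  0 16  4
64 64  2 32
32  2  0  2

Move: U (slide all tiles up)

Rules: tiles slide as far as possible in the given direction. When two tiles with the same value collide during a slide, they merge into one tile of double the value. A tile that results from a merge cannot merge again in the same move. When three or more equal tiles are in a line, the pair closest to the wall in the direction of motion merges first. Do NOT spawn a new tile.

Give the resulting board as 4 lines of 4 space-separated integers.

Slide up:
col 0: [16, 0, 64, 32] -> [16, 64, 32, 0]
col 1: [16, 0, 64, 2] -> [16, 64, 2, 0]
col 2: [0, 16, 2, 0] -> [16, 2, 0, 0]
col 3: [32, 4, 32, 2] -> [32, 4, 32, 2]

Answer: 16 16 16 32
64 64  2  4
32  2  0 32
 0  0  0  2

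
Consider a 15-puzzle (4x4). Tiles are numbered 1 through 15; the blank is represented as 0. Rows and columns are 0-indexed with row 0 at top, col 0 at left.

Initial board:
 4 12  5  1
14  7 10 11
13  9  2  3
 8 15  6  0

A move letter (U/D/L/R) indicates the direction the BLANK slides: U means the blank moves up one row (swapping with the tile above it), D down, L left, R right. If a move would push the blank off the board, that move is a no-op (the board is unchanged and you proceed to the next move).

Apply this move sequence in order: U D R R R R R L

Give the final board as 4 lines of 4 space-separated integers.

After move 1 (U):
 4 12  5  1
14  7 10 11
13  9  2  0
 8 15  6  3

After move 2 (D):
 4 12  5  1
14  7 10 11
13  9  2  3
 8 15  6  0

After move 3 (R):
 4 12  5  1
14  7 10 11
13  9  2  3
 8 15  6  0

After move 4 (R):
 4 12  5  1
14  7 10 11
13  9  2  3
 8 15  6  0

After move 5 (R):
 4 12  5  1
14  7 10 11
13  9  2  3
 8 15  6  0

After move 6 (R):
 4 12  5  1
14  7 10 11
13  9  2  3
 8 15  6  0

After move 7 (R):
 4 12  5  1
14  7 10 11
13  9  2  3
 8 15  6  0

After move 8 (L):
 4 12  5  1
14  7 10 11
13  9  2  3
 8 15  0  6

Answer:  4 12  5  1
14  7 10 11
13  9  2  3
 8 15  0  6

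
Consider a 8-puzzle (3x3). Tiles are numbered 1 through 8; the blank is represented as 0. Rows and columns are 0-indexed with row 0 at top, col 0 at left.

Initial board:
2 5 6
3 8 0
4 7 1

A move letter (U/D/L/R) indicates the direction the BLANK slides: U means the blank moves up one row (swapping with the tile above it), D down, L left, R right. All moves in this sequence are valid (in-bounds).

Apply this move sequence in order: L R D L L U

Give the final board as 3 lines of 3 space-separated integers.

Answer: 2 5 6
0 8 1
3 4 7

Derivation:
After move 1 (L):
2 5 6
3 0 8
4 7 1

After move 2 (R):
2 5 6
3 8 0
4 7 1

After move 3 (D):
2 5 6
3 8 1
4 7 0

After move 4 (L):
2 5 6
3 8 1
4 0 7

After move 5 (L):
2 5 6
3 8 1
0 4 7

After move 6 (U):
2 5 6
0 8 1
3 4 7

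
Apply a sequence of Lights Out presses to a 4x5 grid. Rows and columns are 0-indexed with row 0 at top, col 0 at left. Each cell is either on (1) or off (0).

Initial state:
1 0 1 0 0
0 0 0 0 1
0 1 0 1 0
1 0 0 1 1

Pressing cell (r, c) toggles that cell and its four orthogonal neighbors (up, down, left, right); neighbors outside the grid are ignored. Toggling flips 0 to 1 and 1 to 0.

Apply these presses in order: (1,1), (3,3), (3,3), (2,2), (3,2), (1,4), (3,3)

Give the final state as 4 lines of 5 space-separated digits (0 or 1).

After press 1 at (1,1):
1 1 1 0 0
1 1 1 0 1
0 0 0 1 0
1 0 0 1 1

After press 2 at (3,3):
1 1 1 0 0
1 1 1 0 1
0 0 0 0 0
1 0 1 0 0

After press 3 at (3,3):
1 1 1 0 0
1 1 1 0 1
0 0 0 1 0
1 0 0 1 1

After press 4 at (2,2):
1 1 1 0 0
1 1 0 0 1
0 1 1 0 0
1 0 1 1 1

After press 5 at (3,2):
1 1 1 0 0
1 1 0 0 1
0 1 0 0 0
1 1 0 0 1

After press 6 at (1,4):
1 1 1 0 1
1 1 0 1 0
0 1 0 0 1
1 1 0 0 1

After press 7 at (3,3):
1 1 1 0 1
1 1 0 1 0
0 1 0 1 1
1 1 1 1 0

Answer: 1 1 1 0 1
1 1 0 1 0
0 1 0 1 1
1 1 1 1 0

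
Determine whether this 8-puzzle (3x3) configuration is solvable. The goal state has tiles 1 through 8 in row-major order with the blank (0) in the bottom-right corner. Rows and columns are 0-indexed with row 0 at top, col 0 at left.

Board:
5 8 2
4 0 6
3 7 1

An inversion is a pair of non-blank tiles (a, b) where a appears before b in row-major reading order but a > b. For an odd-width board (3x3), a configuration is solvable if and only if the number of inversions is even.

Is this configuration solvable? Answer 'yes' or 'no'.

Inversions (pairs i<j in row-major order where tile[i] > tile[j] > 0): 17
17 is odd, so the puzzle is not solvable.

Answer: no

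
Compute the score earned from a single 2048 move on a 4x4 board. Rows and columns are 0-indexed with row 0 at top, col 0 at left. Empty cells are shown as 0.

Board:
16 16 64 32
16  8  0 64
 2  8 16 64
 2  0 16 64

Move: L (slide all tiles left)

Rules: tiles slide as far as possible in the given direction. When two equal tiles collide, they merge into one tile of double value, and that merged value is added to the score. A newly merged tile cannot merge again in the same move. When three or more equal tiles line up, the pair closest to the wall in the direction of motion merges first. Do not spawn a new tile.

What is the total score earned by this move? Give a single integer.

Answer: 32

Derivation:
Slide left:
row 0: [16, 16, 64, 32] -> [32, 64, 32, 0]  score +32 (running 32)
row 1: [16, 8, 0, 64] -> [16, 8, 64, 0]  score +0 (running 32)
row 2: [2, 8, 16, 64] -> [2, 8, 16, 64]  score +0 (running 32)
row 3: [2, 0, 16, 64] -> [2, 16, 64, 0]  score +0 (running 32)
Board after move:
32 64 32  0
16  8 64  0
 2  8 16 64
 2 16 64  0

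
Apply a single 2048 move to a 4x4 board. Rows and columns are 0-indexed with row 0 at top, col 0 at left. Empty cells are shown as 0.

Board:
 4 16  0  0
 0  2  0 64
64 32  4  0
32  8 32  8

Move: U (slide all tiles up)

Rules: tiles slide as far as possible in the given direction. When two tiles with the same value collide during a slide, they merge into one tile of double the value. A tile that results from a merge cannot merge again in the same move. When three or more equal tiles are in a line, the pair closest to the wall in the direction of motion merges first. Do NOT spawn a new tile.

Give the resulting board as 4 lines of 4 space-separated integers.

Answer:  4 16  4 64
64  2 32  8
32 32  0  0
 0  8  0  0

Derivation:
Slide up:
col 0: [4, 0, 64, 32] -> [4, 64, 32, 0]
col 1: [16, 2, 32, 8] -> [16, 2, 32, 8]
col 2: [0, 0, 4, 32] -> [4, 32, 0, 0]
col 3: [0, 64, 0, 8] -> [64, 8, 0, 0]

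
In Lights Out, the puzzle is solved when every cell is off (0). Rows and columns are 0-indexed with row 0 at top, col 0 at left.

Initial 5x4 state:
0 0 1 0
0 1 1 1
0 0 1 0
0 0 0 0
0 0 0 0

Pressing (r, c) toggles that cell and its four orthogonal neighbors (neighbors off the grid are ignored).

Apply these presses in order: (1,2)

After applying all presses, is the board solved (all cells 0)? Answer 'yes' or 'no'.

Answer: yes

Derivation:
After press 1 at (1,2):
0 0 0 0
0 0 0 0
0 0 0 0
0 0 0 0
0 0 0 0

Lights still on: 0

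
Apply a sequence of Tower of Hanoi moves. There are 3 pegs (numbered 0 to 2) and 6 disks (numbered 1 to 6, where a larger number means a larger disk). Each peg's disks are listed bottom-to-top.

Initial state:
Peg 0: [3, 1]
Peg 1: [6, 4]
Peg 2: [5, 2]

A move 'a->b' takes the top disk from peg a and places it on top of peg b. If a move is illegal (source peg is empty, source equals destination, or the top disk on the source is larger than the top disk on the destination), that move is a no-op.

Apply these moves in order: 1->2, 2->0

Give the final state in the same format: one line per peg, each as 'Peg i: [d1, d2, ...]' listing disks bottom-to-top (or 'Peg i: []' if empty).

Answer: Peg 0: [3, 1]
Peg 1: [6, 4]
Peg 2: [5, 2]

Derivation:
After move 1 (1->2):
Peg 0: [3, 1]
Peg 1: [6, 4]
Peg 2: [5, 2]

After move 2 (2->0):
Peg 0: [3, 1]
Peg 1: [6, 4]
Peg 2: [5, 2]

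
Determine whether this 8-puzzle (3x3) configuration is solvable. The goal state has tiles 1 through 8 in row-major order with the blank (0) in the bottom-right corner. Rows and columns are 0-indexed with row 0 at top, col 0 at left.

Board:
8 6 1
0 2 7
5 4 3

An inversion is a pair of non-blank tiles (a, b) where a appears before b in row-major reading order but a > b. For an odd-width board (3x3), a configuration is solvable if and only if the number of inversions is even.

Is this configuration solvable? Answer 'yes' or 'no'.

Answer: yes

Derivation:
Inversions (pairs i<j in row-major order where tile[i] > tile[j] > 0): 18
18 is even, so the puzzle is solvable.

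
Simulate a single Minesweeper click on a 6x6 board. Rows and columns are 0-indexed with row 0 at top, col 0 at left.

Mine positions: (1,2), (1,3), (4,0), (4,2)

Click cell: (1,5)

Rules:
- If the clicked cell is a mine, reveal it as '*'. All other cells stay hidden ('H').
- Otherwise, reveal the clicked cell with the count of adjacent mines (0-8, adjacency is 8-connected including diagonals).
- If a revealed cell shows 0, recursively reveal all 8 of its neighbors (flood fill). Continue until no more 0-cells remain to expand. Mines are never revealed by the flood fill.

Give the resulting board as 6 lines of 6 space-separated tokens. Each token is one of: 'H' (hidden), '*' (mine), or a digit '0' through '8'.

H H H H 1 0
H H H H 1 0
H H H 2 1 0
H H H 1 0 0
H H H 1 0 0
H H H 1 0 0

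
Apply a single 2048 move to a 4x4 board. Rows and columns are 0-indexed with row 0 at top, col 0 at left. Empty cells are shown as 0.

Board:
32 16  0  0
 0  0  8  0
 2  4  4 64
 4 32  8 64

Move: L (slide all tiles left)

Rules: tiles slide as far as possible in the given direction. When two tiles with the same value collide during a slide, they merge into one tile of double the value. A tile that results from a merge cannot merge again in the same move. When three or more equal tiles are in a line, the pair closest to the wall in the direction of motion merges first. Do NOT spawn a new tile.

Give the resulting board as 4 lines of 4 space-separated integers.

Answer: 32 16  0  0
 8  0  0  0
 2  8 64  0
 4 32  8 64

Derivation:
Slide left:
row 0: [32, 16, 0, 0] -> [32, 16, 0, 0]
row 1: [0, 0, 8, 0] -> [8, 0, 0, 0]
row 2: [2, 4, 4, 64] -> [2, 8, 64, 0]
row 3: [4, 32, 8, 64] -> [4, 32, 8, 64]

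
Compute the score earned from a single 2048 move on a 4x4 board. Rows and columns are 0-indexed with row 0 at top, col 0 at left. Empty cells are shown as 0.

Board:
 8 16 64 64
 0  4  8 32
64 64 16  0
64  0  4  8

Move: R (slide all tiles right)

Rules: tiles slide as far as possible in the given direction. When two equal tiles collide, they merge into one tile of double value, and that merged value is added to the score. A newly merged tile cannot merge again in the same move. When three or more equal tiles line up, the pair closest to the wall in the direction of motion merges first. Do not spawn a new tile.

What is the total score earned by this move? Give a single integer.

Answer: 256

Derivation:
Slide right:
row 0: [8, 16, 64, 64] -> [0, 8, 16, 128]  score +128 (running 128)
row 1: [0, 4, 8, 32] -> [0, 4, 8, 32]  score +0 (running 128)
row 2: [64, 64, 16, 0] -> [0, 0, 128, 16]  score +128 (running 256)
row 3: [64, 0, 4, 8] -> [0, 64, 4, 8]  score +0 (running 256)
Board after move:
  0   8  16 128
  0   4   8  32
  0   0 128  16
  0  64   4   8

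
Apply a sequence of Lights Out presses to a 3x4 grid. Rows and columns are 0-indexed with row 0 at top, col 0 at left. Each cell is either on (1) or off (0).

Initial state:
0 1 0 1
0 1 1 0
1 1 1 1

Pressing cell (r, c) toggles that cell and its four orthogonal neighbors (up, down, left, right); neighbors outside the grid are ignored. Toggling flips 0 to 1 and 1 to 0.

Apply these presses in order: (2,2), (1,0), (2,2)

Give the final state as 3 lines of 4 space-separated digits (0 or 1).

After press 1 at (2,2):
0 1 0 1
0 1 0 0
1 0 0 0

After press 2 at (1,0):
1 1 0 1
1 0 0 0
0 0 0 0

After press 3 at (2,2):
1 1 0 1
1 0 1 0
0 1 1 1

Answer: 1 1 0 1
1 0 1 0
0 1 1 1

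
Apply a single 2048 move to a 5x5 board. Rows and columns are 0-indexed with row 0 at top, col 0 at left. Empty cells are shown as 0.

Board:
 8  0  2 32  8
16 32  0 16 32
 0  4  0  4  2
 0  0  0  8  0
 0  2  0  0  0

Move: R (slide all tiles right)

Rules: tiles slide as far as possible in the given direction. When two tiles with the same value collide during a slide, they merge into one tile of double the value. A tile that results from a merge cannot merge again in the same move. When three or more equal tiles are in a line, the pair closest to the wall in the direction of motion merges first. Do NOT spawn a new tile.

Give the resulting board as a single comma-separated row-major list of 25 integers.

Answer: 0, 8, 2, 32, 8, 0, 16, 32, 16, 32, 0, 0, 0, 8, 2, 0, 0, 0, 0, 8, 0, 0, 0, 0, 2

Derivation:
Slide right:
row 0: [8, 0, 2, 32, 8] -> [0, 8, 2, 32, 8]
row 1: [16, 32, 0, 16, 32] -> [0, 16, 32, 16, 32]
row 2: [0, 4, 0, 4, 2] -> [0, 0, 0, 8, 2]
row 3: [0, 0, 0, 8, 0] -> [0, 0, 0, 0, 8]
row 4: [0, 2, 0, 0, 0] -> [0, 0, 0, 0, 2]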